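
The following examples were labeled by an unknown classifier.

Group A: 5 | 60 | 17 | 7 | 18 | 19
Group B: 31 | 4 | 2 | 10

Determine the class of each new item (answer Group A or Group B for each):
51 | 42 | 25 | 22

Group A, Group A, Group A, Group B

'Group A' ⟺ digit sum ≥ 5.
51: digit sum 5+1 = 6, checks out → Group A. 42: digit sum 4+2 = 6, checks out → Group A. 25: digit sum 2+5 = 7, checks out → Group A. 22: digit sum 2+2 = 4, lacks this property → Group B.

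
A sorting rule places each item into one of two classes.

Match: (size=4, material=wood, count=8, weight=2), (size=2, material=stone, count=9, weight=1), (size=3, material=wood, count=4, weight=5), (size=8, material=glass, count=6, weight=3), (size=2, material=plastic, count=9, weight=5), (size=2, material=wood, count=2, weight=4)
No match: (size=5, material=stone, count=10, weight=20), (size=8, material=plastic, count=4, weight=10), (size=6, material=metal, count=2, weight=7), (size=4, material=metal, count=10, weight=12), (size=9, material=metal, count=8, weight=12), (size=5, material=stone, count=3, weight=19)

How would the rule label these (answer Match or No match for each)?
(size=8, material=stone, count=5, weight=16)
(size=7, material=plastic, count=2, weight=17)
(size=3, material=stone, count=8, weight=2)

The pattern is that an item is 'Match' exactly when: weight ≤ 5.
(size=8, material=stone, count=5, weight=16) — weight = 16, hence No match.
(size=7, material=plastic, count=2, weight=17) — weight = 17, hence No match.
(size=3, material=stone, count=8, weight=2) — weight = 2, hence Match.

No match, No match, Match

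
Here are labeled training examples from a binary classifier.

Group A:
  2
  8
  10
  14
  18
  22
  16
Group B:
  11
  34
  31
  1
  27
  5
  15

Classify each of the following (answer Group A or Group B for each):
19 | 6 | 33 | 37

The distinguishing property — even AND at most 22 — holds for all the 'Group A' cases and none of the 'Group B' cases.

Group B, Group A, Group B, Group B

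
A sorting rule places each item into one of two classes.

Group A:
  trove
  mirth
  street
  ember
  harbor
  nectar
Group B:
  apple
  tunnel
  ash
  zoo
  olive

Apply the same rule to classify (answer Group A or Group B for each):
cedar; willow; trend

Group A, Group B, Group A

All 'Group A' examples share one property — contains 'r' — and every 'Group B' example lacks it.
cedar → has 'r' → Group A. willow → no 'r' → Group B. trend → has 'r' → Group A.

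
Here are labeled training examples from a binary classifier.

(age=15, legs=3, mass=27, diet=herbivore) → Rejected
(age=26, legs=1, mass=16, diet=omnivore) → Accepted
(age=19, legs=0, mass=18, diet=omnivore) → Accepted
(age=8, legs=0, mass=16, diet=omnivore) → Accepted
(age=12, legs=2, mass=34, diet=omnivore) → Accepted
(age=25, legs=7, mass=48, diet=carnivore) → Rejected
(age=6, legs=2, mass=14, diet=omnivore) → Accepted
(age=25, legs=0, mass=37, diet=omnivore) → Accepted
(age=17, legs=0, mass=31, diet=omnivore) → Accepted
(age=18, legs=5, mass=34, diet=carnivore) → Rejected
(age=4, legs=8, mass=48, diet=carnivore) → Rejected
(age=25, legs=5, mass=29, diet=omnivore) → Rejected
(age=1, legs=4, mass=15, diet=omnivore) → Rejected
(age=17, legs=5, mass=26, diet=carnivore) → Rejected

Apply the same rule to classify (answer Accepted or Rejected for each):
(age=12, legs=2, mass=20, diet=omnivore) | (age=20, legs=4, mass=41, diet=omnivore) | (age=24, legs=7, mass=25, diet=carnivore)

The distinguishing property — legs ≤ 2 — holds for all the 'Accepted' cases and none of the 'Rejected' cases.
(age=12, legs=2, mass=20, diet=omnivore) → legs = 2 → Accepted. (age=20, legs=4, mass=41, diet=omnivore) → legs = 4 → Rejected. (age=24, legs=7, mass=25, diet=carnivore) → legs = 7 → Rejected.

Accepted, Rejected, Rejected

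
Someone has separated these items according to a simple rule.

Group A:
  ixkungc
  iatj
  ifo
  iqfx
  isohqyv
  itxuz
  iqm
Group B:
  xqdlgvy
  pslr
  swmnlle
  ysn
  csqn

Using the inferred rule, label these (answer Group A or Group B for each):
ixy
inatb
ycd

One predicate separates the groups cleanly: contains 'i'.
ixy: Group A (has 'i'). inatb: Group A (has 'i'). ycd: Group B (no 'i').

Group A, Group A, Group B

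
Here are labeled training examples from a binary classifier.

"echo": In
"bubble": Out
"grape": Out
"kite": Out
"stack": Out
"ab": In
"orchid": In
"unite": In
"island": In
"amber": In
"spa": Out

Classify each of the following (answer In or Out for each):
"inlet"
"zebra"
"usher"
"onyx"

The classifier is using: starts with a vowel.
"inlet" → starts with 'i' → In. "zebra" → starts with 'z' → Out. "usher" → starts with 'u' → In. "onyx" → starts with 'o' → In.

In, Out, In, In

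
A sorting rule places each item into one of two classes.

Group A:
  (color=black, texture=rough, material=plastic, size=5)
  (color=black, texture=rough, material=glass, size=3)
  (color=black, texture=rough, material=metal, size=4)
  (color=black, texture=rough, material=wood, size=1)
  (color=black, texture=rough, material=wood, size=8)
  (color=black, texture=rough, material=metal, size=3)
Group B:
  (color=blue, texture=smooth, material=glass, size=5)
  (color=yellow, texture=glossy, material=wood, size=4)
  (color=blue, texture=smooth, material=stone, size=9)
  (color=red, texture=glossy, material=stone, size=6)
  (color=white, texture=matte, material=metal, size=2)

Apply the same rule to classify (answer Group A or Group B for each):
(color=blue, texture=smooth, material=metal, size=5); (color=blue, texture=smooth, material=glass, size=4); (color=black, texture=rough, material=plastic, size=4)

Group B, Group B, Group A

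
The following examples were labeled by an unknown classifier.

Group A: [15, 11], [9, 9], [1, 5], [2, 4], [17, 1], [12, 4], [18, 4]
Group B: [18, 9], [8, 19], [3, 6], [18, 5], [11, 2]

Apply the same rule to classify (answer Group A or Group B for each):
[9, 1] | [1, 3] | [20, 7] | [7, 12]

Group A, Group A, Group B, Group B

A rule that fits every label: sum is even — true of each 'Group A' example, false of each 'Group B' one.
[9, 1]: 9+1 = 10, has this property → Group A. [1, 3]: 1+3 = 4, has this property → Group A. [20, 7]: 20+7 = 27, doesn't match → Group B. [7, 12]: 7+12 = 19, doesn't match → Group B.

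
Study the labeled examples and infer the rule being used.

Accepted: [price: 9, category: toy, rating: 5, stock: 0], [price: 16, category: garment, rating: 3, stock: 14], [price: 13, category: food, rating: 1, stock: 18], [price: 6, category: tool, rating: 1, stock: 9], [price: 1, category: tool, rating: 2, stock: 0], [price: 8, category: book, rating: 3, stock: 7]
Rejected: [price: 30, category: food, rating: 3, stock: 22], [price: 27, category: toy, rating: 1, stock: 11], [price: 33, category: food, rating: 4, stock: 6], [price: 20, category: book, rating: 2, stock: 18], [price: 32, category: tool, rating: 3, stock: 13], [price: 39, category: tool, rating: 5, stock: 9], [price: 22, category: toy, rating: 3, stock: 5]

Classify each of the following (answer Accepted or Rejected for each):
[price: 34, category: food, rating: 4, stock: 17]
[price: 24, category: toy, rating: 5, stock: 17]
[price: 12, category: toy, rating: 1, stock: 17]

Rejected, Rejected, Accepted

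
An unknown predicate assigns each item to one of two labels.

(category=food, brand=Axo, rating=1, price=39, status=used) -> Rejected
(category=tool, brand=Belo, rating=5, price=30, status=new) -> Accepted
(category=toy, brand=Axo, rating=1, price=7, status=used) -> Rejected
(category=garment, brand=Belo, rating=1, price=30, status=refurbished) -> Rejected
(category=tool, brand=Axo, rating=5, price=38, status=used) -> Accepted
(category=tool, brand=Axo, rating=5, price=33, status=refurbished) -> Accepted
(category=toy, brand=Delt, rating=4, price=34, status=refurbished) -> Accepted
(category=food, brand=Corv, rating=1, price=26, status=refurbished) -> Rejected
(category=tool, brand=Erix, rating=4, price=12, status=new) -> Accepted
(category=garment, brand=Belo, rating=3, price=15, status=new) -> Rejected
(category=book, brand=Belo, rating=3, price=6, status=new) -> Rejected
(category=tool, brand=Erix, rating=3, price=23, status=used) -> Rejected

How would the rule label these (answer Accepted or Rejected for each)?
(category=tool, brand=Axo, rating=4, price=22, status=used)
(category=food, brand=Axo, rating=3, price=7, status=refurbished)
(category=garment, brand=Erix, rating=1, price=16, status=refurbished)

Accepted, Rejected, Rejected

Every 'Accepted' example satisfies: rating ≥ 4. None of the 'Rejected' examples do.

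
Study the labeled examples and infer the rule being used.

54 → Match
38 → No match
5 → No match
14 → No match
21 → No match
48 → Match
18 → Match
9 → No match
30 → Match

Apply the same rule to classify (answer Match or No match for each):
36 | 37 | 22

All 'Match' examples share one property — multiple of 6 — and every 'No match' example lacks it.

Match, No match, No match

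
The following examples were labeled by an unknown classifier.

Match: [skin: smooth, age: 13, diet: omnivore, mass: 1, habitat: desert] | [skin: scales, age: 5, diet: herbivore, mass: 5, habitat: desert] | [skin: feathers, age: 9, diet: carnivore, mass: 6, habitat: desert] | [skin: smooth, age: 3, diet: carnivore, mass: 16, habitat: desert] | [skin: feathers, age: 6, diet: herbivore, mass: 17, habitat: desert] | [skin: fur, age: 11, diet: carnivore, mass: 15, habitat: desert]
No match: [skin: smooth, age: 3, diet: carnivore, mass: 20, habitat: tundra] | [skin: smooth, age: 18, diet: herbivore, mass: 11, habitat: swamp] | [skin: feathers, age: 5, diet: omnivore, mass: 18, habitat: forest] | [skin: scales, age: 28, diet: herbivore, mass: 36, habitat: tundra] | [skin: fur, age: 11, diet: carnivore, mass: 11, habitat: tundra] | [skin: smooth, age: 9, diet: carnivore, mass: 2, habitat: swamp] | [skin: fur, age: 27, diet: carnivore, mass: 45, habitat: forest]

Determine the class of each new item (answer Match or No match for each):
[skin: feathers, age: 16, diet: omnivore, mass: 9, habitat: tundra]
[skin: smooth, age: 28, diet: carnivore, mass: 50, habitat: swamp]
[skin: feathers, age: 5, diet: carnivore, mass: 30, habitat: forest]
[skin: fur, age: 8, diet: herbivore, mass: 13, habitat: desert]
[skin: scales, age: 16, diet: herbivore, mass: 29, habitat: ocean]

Looking at the examples, the only property every 'Match' case has and every 'No match' case lacks is: habitat is desert.

No match, No match, No match, Match, No match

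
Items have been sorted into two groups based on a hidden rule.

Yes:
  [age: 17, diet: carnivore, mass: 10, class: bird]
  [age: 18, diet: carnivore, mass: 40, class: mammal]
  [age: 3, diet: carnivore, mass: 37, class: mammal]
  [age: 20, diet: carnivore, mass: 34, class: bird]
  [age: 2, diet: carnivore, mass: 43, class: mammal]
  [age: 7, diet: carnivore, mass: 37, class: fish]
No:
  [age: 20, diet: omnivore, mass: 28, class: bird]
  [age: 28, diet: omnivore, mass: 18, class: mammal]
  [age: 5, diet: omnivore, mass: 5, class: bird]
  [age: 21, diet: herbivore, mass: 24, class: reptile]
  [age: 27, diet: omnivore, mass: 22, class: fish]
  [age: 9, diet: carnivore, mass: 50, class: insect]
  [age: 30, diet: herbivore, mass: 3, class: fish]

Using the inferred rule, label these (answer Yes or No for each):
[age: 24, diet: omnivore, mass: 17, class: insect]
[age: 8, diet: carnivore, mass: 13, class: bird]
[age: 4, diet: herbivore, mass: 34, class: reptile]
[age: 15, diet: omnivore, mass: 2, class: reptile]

No, Yes, No, No

'Yes' ⟺ diet is carnivore AND mass ≤ 43.
[age: 24, diet: omnivore, mass: 17, class: insect]: No (diet is omnivore, mass = 17). [age: 8, diet: carnivore, mass: 13, class: bird]: Yes (diet is carnivore, mass = 13). [age: 4, diet: herbivore, mass: 34, class: reptile]: No (diet is herbivore, mass = 34). [age: 15, diet: omnivore, mass: 2, class: reptile]: No (diet is omnivore, mass = 2).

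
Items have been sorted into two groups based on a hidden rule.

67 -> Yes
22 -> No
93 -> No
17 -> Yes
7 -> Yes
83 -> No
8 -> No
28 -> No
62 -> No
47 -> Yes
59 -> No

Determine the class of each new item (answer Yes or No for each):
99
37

All 'Yes' examples share one property — ends in digit 7 — and every 'No' example lacks it.

No, Yes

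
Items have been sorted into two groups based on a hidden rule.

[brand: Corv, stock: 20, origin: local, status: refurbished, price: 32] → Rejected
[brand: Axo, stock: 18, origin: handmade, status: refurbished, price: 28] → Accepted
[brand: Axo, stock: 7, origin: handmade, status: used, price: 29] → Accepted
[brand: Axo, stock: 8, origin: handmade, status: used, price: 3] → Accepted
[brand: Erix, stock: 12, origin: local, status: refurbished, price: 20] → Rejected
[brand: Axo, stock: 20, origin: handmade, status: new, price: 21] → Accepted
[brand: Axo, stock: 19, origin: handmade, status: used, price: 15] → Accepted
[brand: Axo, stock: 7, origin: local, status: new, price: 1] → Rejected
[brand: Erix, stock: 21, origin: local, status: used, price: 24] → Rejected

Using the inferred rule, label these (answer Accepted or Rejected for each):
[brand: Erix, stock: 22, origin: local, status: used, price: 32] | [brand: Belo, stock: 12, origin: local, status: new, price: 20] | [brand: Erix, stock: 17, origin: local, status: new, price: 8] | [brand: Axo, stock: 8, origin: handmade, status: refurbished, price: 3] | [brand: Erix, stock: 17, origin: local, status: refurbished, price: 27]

Rejected, Rejected, Rejected, Accepted, Rejected

Every 'Accepted' example satisfies: origin is handmade. None of the 'Rejected' examples do.
[brand: Erix, stock: 22, origin: local, status: used, price: 32] — origin is local, hence Rejected. [brand: Belo, stock: 12, origin: local, status: new, price: 20] — origin is local, hence Rejected. [brand: Erix, stock: 17, origin: local, status: new, price: 8] — origin is local, hence Rejected. [brand: Axo, stock: 8, origin: handmade, status: refurbished, price: 3] — origin is handmade, hence Accepted. [brand: Erix, stock: 17, origin: local, status: refurbished, price: 27] — origin is local, hence Rejected.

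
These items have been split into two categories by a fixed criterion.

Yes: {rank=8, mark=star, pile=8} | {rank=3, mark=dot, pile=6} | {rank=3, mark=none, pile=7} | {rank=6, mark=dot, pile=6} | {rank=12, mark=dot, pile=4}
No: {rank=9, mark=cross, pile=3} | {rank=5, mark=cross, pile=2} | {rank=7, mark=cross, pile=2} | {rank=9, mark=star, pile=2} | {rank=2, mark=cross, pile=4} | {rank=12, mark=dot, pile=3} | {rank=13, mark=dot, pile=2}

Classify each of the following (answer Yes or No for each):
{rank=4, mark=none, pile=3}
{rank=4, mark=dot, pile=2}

No, No

The classifier is using: pile ≥ 4 AND rank ≥ 3.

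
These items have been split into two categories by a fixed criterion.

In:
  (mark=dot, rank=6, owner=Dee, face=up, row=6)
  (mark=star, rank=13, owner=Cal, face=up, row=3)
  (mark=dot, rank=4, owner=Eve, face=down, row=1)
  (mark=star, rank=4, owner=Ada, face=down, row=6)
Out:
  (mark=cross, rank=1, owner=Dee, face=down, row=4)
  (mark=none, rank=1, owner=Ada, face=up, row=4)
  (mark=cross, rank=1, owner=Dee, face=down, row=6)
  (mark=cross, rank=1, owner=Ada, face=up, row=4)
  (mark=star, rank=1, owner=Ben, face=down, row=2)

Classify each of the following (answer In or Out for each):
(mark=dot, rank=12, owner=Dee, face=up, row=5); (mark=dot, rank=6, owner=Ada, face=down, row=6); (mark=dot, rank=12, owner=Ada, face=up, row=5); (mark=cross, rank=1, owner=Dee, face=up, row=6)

The common property of the 'In' items is: rank ≥ 4. No 'Out' item has it.
(mark=dot, rank=12, owner=Dee, face=up, row=5): rank = 12 — passes, so In.
(mark=dot, rank=6, owner=Ada, face=down, row=6): rank = 6 — passes, so In.
(mark=dot, rank=12, owner=Ada, face=up, row=5): rank = 12 — passes, so In.
(mark=cross, rank=1, owner=Dee, face=up, row=6): rank = 1 — fails the rule, so Out.

In, In, In, Out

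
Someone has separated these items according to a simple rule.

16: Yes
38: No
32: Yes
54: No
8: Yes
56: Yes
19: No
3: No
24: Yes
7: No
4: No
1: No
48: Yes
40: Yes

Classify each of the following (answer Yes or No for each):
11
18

Every 'Yes' example satisfies: multiple of 8. None of the 'No' examples do.
11: No (11 = 8·1 + 3). 18: No (18 = 8·2 + 2).

No, No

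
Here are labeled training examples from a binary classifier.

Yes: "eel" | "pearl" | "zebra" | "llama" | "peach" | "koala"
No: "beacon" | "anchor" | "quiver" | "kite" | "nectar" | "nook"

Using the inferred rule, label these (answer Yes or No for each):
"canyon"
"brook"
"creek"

No, Yes, Yes

The classifier is using: odd length.
"canyon": length 6, doesn't match → No.
"brook": length 5, has this property → Yes.
"creek": length 5, has this property → Yes.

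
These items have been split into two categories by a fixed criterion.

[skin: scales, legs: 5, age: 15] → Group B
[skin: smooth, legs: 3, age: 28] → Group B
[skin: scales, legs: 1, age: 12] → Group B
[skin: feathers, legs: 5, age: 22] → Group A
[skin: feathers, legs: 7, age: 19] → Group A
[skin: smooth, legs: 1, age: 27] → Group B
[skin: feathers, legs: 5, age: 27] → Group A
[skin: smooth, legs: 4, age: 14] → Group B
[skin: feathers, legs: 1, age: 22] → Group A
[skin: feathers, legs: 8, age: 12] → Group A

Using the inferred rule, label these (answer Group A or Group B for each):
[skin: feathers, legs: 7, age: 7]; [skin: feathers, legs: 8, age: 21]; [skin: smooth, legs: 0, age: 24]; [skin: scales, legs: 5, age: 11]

Group A, Group A, Group B, Group B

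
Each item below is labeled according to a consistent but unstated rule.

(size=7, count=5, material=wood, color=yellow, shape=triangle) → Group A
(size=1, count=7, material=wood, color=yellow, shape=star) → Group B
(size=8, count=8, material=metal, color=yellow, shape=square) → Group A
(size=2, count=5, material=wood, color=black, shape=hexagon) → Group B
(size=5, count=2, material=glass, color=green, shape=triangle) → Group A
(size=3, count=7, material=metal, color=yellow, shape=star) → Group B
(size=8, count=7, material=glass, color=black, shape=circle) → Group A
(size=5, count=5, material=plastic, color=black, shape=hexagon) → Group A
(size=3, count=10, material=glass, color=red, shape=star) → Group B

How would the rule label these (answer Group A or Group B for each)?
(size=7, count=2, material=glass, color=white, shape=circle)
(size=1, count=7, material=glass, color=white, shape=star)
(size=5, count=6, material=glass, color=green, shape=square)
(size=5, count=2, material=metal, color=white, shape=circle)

All 'Group A' examples share one property — size ≥ 5 — and every 'Group B' example lacks it.
(size=7, count=2, material=glass, color=white, shape=circle): size = 7 — checks out, so Group A.
(size=1, count=7, material=glass, color=white, shape=star): size = 1 — lacks this property, so Group B.
(size=5, count=6, material=glass, color=green, shape=square): size = 5 — checks out, so Group A.
(size=5, count=2, material=metal, color=white, shape=circle): size = 5 — checks out, so Group A.

Group A, Group B, Group A, Group A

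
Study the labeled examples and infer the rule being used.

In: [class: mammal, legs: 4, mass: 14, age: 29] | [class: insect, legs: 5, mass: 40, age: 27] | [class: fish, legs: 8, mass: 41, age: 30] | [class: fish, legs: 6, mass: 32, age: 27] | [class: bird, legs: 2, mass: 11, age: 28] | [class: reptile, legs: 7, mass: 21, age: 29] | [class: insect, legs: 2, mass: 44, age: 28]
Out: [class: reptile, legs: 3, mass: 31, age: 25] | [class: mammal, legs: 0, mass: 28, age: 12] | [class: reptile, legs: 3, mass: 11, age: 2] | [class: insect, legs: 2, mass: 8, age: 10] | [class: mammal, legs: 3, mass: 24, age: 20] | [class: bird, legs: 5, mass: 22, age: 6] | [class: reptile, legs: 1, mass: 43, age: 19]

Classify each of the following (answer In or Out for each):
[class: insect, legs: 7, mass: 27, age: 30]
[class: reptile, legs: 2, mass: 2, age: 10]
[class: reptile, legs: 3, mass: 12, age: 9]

In, Out, Out

One predicate separates the groups cleanly: age ≥ 27.
[class: insect, legs: 7, mass: 27, age: 30]: age = 30, qualifies → In. [class: reptile, legs: 2, mass: 2, age: 10]: age = 10, does not satisfy this → Out. [class: reptile, legs: 3, mass: 12, age: 9]: age = 9, does not satisfy this → Out.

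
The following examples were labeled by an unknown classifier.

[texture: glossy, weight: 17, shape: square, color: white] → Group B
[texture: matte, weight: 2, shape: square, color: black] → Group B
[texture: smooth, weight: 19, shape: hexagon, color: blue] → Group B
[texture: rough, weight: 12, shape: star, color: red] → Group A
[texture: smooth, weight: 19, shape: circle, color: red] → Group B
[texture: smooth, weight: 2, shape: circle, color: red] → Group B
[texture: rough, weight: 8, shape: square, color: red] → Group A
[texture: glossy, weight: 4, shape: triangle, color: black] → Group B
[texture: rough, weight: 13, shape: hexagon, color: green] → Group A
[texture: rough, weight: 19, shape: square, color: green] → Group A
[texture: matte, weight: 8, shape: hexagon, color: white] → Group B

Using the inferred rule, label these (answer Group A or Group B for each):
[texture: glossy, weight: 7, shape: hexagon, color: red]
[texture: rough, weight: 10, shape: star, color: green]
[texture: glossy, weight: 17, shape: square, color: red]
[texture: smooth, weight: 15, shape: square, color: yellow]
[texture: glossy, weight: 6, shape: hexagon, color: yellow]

Group B, Group A, Group B, Group B, Group B

'Group A' ⟺ texture is rough.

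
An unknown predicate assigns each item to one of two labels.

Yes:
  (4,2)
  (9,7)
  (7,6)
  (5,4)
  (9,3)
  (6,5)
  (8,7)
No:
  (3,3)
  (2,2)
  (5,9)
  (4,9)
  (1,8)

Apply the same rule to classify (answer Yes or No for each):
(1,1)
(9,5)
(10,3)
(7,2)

No, Yes, Yes, Yes

The pattern is that an item is 'Yes' exactly when: first > second.
(1,1): No (1 = 1). (9,5): Yes (9 > 5). (10,3): Yes (10 > 3). (7,2): Yes (7 > 2).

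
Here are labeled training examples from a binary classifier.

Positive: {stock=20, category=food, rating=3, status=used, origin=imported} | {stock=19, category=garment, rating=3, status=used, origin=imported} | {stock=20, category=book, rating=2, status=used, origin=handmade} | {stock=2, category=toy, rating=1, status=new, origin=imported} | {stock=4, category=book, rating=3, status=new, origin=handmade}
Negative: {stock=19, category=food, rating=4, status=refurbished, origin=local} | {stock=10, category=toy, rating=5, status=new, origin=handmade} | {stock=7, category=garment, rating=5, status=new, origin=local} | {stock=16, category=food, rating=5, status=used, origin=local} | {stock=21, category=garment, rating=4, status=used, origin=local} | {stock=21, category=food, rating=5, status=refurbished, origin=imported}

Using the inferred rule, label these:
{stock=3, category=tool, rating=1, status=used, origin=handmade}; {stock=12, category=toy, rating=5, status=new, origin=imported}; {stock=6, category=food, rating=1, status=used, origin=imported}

Positive, Negative, Positive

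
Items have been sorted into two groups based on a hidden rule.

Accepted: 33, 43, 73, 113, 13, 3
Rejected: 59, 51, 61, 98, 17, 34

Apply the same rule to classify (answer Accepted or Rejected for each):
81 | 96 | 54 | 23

Rejected, Rejected, Rejected, Accepted

The distinguishing property — ends in digit 3 — holds for all the 'Accepted' cases and none of the 'Rejected' cases.
81: last digit 1 — fails this test, so Rejected.
96: last digit 6 — fails this test, so Rejected.
54: last digit 4 — fails this test, so Rejected.
23: last digit 3 — matches, so Accepted.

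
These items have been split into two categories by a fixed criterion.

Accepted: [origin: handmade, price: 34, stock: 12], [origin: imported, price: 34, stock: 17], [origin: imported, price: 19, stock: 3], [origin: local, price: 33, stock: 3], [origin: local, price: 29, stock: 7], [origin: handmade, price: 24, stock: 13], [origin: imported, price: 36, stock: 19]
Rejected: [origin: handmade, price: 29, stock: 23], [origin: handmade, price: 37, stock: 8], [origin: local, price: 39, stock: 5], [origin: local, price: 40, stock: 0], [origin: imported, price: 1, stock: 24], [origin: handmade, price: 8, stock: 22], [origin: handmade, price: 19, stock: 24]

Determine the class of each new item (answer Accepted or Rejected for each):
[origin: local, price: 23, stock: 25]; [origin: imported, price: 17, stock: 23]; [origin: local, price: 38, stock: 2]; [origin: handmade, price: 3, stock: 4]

Rejected, Rejected, Rejected, Accepted

The distinguishing property — price ≤ 36 AND stock ≤ 19 — holds for all the 'Accepted' cases and none of the 'Rejected' cases.
Rejected: [origin: local, price: 23, stock: 25], since price = 23, stock = 25. Rejected: [origin: imported, price: 17, stock: 23], since price = 17, stock = 23. Rejected: [origin: local, price: 38, stock: 2], since price = 38, stock = 2. Accepted: [origin: handmade, price: 3, stock: 4], since price = 3, stock = 4.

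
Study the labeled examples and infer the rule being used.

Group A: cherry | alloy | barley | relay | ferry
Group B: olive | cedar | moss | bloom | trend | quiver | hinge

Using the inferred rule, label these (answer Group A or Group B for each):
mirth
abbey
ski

Group B, Group A, Group B

All 'Group A' examples share one property — contains 'y' — and every 'Group B' example lacks it.
mirth: Group B (no 'y'). abbey: Group A (has 'y'). ski: Group B (no 'y').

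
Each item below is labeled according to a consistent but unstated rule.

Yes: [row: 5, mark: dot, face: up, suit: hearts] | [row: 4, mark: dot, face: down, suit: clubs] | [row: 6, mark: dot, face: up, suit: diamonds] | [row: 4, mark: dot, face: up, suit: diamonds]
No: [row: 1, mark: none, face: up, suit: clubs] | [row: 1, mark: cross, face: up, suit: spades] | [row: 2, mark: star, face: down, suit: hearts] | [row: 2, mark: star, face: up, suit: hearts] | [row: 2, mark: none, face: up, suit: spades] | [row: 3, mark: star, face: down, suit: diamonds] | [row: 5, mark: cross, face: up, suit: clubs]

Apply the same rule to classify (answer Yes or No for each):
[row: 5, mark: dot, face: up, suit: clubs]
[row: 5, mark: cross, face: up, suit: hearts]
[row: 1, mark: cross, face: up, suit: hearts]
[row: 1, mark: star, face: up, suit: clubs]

The pattern is that an item is 'Yes' exactly when: mark is dot.
[row: 5, mark: dot, face: up, suit: clubs]: mark is dot, qualifies → Yes. [row: 5, mark: cross, face: up, suit: hearts]: mark is cross, doesn't match → No. [row: 1, mark: cross, face: up, suit: hearts]: mark is cross, doesn't match → No. [row: 1, mark: star, face: up, suit: clubs]: mark is star, doesn't match → No.

Yes, No, No, No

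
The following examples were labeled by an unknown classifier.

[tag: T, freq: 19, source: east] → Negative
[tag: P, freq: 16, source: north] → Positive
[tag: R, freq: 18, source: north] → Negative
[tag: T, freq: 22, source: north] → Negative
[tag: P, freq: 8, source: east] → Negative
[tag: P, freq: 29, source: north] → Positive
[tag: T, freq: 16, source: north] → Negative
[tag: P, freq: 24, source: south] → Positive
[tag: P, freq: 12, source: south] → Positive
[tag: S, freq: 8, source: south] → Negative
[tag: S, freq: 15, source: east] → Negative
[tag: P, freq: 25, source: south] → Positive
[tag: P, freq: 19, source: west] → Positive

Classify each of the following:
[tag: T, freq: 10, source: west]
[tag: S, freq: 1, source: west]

One predicate separates the groups cleanly: tag is P AND freq ≥ 12.
[tag: T, freq: 10, source: west]: tag is T, freq = 10, doesn't match → Negative. [tag: S, freq: 1, source: west]: tag is S, freq = 1, doesn't match → Negative.

Negative, Negative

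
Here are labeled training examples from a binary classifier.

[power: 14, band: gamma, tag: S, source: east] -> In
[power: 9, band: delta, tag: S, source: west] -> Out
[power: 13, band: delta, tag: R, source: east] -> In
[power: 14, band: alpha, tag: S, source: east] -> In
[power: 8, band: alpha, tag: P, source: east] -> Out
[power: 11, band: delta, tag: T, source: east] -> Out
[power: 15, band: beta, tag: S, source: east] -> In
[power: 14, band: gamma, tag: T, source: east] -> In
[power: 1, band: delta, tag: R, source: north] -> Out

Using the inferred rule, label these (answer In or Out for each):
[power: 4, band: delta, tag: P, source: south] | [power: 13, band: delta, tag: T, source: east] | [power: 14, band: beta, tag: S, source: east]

Out, In, In

A rule that fits every label: power ≥ 13 — true of each 'In' example, false of each 'Out' one.
[power: 4, band: delta, tag: P, source: south]: power = 4 — doesn't qualify, so Out.
[power: 13, band: delta, tag: T, source: east]: power = 13 — qualifies, so In.
[power: 14, band: beta, tag: S, source: east]: power = 14 — qualifies, so In.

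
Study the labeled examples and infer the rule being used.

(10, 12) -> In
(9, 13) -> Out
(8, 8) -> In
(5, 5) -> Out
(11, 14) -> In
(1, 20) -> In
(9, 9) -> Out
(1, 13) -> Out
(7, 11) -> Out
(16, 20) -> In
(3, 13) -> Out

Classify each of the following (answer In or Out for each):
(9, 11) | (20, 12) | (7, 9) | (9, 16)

The common property of the 'In' items is: second is even. No 'Out' item has it.
(9, 11): second 11, does not pass → Out. (20, 12): second 12, matches → In. (7, 9): second 9, does not pass → Out. (9, 16): second 16, matches → In.

Out, In, Out, In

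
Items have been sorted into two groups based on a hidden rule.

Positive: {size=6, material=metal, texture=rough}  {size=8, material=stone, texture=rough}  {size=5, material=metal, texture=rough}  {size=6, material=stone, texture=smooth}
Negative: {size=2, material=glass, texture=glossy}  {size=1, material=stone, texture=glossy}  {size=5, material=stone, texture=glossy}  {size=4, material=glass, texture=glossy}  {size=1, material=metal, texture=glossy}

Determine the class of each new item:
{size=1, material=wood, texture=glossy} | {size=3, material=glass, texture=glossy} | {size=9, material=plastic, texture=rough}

Negative, Negative, Positive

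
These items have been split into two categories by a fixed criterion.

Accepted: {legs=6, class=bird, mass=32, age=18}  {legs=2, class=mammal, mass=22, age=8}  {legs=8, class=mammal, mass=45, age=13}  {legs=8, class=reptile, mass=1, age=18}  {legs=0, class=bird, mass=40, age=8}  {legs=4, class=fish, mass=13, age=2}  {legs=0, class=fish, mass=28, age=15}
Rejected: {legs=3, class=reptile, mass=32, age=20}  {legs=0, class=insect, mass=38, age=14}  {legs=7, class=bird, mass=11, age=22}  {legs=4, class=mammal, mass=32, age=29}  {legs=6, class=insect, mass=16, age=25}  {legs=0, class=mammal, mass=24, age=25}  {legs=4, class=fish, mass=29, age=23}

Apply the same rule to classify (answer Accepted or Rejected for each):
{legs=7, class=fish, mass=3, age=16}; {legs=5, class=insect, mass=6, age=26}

All 'Accepted' examples share one property — age ≠ 14 AND age ≤ 18 — and every 'Rejected' example lacks it.

Accepted, Rejected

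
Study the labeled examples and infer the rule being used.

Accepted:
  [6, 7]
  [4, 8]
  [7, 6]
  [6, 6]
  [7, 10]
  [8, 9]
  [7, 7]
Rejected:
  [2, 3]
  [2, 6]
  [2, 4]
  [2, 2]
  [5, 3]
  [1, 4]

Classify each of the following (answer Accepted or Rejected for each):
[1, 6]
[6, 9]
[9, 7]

Rejected, Accepted, Accepted

The pattern is that an item is 'Accepted' exactly when: sum ≥ 12.
[1, 6]: Rejected (1+6 = 7).
[6, 9]: Accepted (6+9 = 15).
[9, 7]: Accepted (9+7 = 16).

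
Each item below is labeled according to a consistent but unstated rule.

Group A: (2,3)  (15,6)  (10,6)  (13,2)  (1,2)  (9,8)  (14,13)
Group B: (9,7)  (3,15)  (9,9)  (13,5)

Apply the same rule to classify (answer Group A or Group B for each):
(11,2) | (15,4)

The common property of the 'Group A' items is: product is even. No 'Group B' item has it.
(11,2): 11·2 = 22 — meets the rule, so Group A.
(15,4): 15·4 = 60 — meets the rule, so Group A.

Group A, Group A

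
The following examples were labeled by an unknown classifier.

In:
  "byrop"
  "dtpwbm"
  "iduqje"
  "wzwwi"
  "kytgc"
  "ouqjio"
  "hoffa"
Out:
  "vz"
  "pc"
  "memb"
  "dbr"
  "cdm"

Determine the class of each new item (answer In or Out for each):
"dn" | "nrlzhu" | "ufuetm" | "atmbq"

Rule: length ≥ 5. This holds for each 'In' example and fails for each 'Out' one.
"dn": Out (length 2). "nrlzhu": In (length 6). "ufuetm": In (length 6). "atmbq": In (length 5).

Out, In, In, In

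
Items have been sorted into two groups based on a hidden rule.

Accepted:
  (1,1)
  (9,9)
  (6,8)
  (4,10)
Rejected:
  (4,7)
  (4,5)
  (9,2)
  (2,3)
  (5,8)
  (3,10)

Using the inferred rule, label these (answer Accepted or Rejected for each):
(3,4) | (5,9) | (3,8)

Rejected, Accepted, Rejected

The pattern is that an item is 'Accepted' exactly when: sum is even.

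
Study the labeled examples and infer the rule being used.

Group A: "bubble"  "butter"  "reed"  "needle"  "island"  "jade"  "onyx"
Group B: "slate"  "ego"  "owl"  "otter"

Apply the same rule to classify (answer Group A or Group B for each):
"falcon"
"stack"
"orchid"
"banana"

Looking at the examples, the only property every 'Group A' case has and every 'Group B' case lacks is: even length.
"falcon": length 6, qualifies → Group A.
"stack": length 5, fails this test → Group B.
"orchid": length 6, qualifies → Group A.
"banana": length 6, qualifies → Group A.

Group A, Group B, Group A, Group A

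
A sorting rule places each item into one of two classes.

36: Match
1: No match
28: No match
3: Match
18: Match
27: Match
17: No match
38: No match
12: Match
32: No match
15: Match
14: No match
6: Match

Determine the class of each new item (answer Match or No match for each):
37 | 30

The common property of the 'Match' items is: multiple of 3. No 'No match' item has it.

No match, Match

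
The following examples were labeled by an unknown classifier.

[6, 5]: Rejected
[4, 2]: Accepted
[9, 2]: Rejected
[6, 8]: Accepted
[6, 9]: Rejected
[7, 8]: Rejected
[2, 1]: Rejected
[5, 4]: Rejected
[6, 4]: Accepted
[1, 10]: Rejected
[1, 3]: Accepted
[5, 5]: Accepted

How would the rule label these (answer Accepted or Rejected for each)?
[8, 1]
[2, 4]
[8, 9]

Looking at the examples, the only property every 'Accepted' case has and every 'Rejected' case lacks is: sum is even.
[8, 1] — 8+1 = 9, hence Rejected. [2, 4] — 2+4 = 6, hence Accepted. [8, 9] — 8+9 = 17, hence Rejected.

Rejected, Accepted, Rejected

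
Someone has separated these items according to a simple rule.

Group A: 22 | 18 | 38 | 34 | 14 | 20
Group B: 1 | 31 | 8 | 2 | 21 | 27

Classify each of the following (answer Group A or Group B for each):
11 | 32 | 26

Every 'Group A' example satisfies: even AND at least 14. None of the 'Group B' examples do.

Group B, Group A, Group A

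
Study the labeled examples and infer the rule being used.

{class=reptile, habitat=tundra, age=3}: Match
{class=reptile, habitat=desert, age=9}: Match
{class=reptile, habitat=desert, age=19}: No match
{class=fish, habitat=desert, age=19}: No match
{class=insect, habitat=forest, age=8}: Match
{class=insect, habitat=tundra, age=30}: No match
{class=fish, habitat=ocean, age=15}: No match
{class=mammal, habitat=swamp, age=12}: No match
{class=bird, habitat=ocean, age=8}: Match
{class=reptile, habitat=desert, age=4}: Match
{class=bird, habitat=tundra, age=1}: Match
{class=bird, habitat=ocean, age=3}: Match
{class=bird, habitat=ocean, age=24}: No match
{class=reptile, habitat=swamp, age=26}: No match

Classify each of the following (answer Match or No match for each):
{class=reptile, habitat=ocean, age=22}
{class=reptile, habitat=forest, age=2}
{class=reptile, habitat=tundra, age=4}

No match, Match, Match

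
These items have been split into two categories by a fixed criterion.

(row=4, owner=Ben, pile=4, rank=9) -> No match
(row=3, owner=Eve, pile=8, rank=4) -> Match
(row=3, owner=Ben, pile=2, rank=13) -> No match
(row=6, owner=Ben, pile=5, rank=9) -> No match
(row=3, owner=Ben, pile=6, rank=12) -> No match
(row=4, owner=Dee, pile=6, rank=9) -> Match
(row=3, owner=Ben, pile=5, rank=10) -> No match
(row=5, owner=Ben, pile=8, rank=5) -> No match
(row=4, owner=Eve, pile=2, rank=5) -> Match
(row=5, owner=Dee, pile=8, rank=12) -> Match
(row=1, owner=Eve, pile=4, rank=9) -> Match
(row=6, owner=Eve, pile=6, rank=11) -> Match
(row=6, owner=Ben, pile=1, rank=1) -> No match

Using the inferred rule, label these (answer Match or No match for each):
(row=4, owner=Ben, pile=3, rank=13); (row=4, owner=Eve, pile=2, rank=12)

One predicate separates the groups cleanly: owner is not Ben.
(row=4, owner=Ben, pile=3, rank=13): owner is Ben — fails the rule, so No match.
(row=4, owner=Eve, pile=2, rank=12): owner is Eve — meets the rule, so Match.

No match, Match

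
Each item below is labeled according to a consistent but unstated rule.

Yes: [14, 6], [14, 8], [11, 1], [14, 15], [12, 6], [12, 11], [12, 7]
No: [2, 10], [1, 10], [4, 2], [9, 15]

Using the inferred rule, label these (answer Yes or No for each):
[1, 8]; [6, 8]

No, No

A rule that fits every label: first ≥ 10 — true of each 'Yes' example, false of each 'No' one.
[1, 8] → first 1 → No. [6, 8] → first 6 → No.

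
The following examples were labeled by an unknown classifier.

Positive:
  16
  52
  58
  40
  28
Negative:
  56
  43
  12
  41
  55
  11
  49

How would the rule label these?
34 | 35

Positive, Negative

The distinguishing property — ≡ 4 (mod 6) — holds for all the 'Positive' cases and none of the 'Negative' cases.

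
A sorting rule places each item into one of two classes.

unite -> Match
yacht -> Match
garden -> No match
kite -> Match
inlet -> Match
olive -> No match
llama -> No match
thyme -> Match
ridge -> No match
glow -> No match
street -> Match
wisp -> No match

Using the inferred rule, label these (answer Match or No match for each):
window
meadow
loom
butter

Rule: contains 't'. This holds for each 'Match' example and fails for each 'No match' one.

No match, No match, No match, Match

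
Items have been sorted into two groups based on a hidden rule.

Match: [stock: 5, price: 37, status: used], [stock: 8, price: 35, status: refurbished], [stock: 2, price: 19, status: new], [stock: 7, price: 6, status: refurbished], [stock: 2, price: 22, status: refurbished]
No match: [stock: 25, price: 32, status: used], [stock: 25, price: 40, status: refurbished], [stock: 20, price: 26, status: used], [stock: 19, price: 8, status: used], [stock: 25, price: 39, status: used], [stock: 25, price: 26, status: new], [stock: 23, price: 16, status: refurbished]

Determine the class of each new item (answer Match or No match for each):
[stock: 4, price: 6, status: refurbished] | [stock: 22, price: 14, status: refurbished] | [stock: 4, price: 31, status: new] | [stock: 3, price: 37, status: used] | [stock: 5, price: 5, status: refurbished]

Match, No match, Match, Match, Match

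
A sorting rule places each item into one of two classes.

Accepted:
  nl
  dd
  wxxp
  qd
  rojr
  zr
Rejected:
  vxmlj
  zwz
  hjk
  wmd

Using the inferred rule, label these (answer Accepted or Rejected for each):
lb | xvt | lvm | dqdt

Accepted, Rejected, Rejected, Accepted

Comparing the two groups points to one rule — even length.
Accepted: lb, since length 2. Rejected: xvt, since length 3. Rejected: lvm, since length 3. Accepted: dqdt, since length 4.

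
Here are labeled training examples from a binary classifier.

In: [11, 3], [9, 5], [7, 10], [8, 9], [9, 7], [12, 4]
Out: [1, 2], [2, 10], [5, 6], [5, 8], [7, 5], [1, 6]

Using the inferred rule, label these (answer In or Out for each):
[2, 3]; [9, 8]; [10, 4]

Out, In, In

Every 'In' example satisfies: sum ≥ 14. None of the 'Out' examples do.
[2, 3]: 2+3 = 5 — doesn't qualify, so Out.
[9, 8]: 9+8 = 17 — has this property, so In.
[10, 4]: 10+4 = 14 — has this property, so In.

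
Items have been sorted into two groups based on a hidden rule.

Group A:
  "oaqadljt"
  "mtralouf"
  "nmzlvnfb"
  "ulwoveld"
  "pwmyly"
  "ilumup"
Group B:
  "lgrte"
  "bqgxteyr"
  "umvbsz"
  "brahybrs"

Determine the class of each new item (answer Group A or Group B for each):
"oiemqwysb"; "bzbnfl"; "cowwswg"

Group B, Group A, Group B

The pattern is that an item is 'Group A' exactly when: even length AND contains 'l'.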